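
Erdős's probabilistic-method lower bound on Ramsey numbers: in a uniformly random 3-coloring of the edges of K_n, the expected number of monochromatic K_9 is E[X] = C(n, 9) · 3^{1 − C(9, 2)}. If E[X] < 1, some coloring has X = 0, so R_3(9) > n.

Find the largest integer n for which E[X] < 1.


We need C(n, 9) · 3^{1 − 36} < 1, i.e. C(n, 9) < 3^{36 − 1} = 50031545098999707.
Check values of n near the boundary:
  n = 298: C(298, 9) = 45207677551849890; 45207677551849890 < 50031545098999707? YES
  n = 299: C(299, 9) = 46610674441390059; 46610674441390059 < 50031545098999707? YES
  n = 300: C(300, 9) = 48052241692154700; 48052241692154700 < 50031545098999707? YES
  n = 301: C(301, 9) = 49533303936090975; 49533303936090975 < 50031545098999707? YES
  n = 302: C(302, 9) = 51054804739588650; 51054804739588650 < 50031545098999707? NO
  n = 303: C(303, 9) = 52617706925494425; 52617706925494425 < 50031545098999707? NO
The largest n with C(n, 9) < 50031545098999707 is n = 301 (where E[X] = 16511101312030325/16677181699666569 ≈ 0.990041). Hence R_3(9) > 301, i.e. R_3(9) ≥ 302.

Largest n = 301; hence R_3(9) > 301.


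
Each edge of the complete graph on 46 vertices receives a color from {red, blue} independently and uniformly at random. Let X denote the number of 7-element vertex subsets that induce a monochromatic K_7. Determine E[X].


Let X = Σ_S X_S over the C(46, 7) = 53524680 subsets S of size 7, where X_S = 1 if the K_7 on S is monochromatic.
For a fixed S, the K_7 on S has C(7, 2) = 21 edges. P[all 21 edges red] = (1/2)^21, and likewise for blue, so P[monochromatic] = 2·(1/2)^21 = 2^{1 − 21} = 1/1048576.
By linearity: E[X] = C(46, 7) · 2^{1 − 21} = 53524680 · 1/1048576 = 6690585/131072.
Numerically: E[X] ≈ 51.0451.

E[X] = C(46,7)·2^(1−C(7,2)) = 6690585/131072 ≈ 51.0451.


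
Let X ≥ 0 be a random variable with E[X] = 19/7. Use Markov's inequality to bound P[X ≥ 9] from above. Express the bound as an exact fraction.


μ = E[X] = 19/7, a = 9.
Markov: P[X ≥ 9] ≤ μ/a = (19/7)/9 = 19/63.
Numerically: ≈ 0.3016.
(Since a = 9 > μ = 2.7143, the bound 19/63 is < 1 and informative.)

P[X ≥ 9] ≤ 19/63 ≈ 0.3016.


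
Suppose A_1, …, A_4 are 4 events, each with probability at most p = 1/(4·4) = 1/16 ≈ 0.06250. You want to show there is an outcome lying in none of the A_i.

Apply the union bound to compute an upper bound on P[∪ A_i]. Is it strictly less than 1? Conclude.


Union bound: P[∪_{i=1}^{4} A_i] ≤ Σ_i P[A_i] ≤ 4·p = 4·(1/16) = 1/4.
Numerically: 1/4 ≈ 0.25000.
Is 1/4 < 1? YES.
Since P[∪ A_i] ≤ 1/4 < 1, the complement has P[∩ A_i^c] ≥ 1 − 1/4 = 3/4 > 0, so some outcome avoids every A_i.

4·p = 1/4 ≈ 0.25000; existence CERTIFIED by the union bound.


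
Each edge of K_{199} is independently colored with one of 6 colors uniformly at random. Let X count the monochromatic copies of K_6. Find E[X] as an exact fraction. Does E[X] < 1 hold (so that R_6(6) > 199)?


E[X] = C(199, 6) · 6^{1 − 15} = 79936367511 · 6^{−14} = 79936367511/78364164096.
As a reduced fraction: E[X] = 26645455837/26121388032 ≈ 1.0201.
Is E[X] < 1? NO.
Since E[X] ≥ 1, the first-moment bound is inconclusive at n = 199; it does NOT by itself certify R_6(6) > 199.

E[X] = 26645455837/26121388032 ≈ 1.0201; E[X] ≥ 1; first-moment method inconclusive here.


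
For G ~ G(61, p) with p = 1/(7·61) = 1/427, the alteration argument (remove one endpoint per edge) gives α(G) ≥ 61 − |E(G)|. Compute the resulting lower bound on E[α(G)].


E[|E(G)|] = C(61, 2)·p = 1830 · (1/427) = 30/7.
E[α(G)] ≥ n − E[|E(G)|] = 61 − 30/7 = 397/7.
Numerically: ≈ 56.7143.
(This is only a lower bound; the true E[α(G)] may be larger.)

E[α(G)] ≥ 397/7 ≈ 56.7143.


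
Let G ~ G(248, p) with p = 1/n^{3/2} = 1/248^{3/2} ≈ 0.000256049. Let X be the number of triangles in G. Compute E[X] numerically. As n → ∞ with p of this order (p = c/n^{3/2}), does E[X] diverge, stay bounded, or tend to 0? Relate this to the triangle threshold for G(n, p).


Number of potential triangles: C(248, 3) = 2511496.
Each occurs with probability p³ ≈ (0.000256049)³ ≈ 1.67867814e-11.
By linearity: E[X] = C(248, 3)·p³ ≈ 2511496 · 1.67867814e-11 ≈ 0.000042.
Since α = 3/2 > 1, p = c/n^{3/2} = o(1/n) is below the triangle threshold p ~ 1/n. Asymptotically E[X] ~ (c³/6)·n^{3(1−α)} = (1³/6)·n^{-1.5} → 0, so by Markov's inequality G has no triangles w.h.p.

E[X] ≈ 0.000042; in regime p = Θ(1/n^{3/2}) E[X] tends to 0 (below the triangle threshold p ~ 1/n).


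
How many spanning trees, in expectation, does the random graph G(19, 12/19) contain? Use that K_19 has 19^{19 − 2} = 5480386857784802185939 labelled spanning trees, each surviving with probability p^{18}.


K_19 has 19^{19 − 2} = 5480386857784802185939 labelled spanning trees.
For each such spanning tree H, let X_H = 1 if all 18 edges of H are present in G. Then P[X_H = 1] = p^{18} = (12/19)^{18} = 26623333280885243904/104127350297911241532841.
By linearity of expectation: E[X] = Σ_H E[X_H] = 5480386857784802185939 · p^{18} = 5480386857784802185939 · 26623333280885243904/104127350297911241532841 = 26623333280885243904/19.
Numerically: E[X] ≈ 1.401e+18.

E[X] = 5480386857784802185939 · (12/19)^{18} = 26623333280885243904/19 ≈ 1.401e+18.


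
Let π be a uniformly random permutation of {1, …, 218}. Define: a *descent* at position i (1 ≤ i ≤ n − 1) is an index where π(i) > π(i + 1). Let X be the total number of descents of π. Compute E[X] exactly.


Write X = Σ X_I over i = 1, …, 217, with X_I the indicator of one descent.
There are 217 indicators.
For each fixed i, the pair (π(i), π(i+1)) is a uniformly random ordered pair of distinct values from {1, …, 218}; by symmetry P[π(i) > π(i+1)] = 1/2.
By linearity: E[X] = 217 · (1/2) = (218 − 1) · (1/2) = 217/2 ≈ 108.500000.

E[X] = 217/2 = 108.500000.


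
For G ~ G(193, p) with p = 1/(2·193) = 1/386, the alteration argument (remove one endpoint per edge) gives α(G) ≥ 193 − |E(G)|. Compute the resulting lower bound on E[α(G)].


E[|E(G)|] = C(193, 2)·p = 18528 · (1/386) = 48.
E[α(G)] ≥ n − E[|E(G)|] = 193 − 48 = 145.
Numerically: ≈ 145.000.
(This is only a lower bound; the true E[α(G)] may be larger.)

E[α(G)] ≥ 145 ≈ 145.000.


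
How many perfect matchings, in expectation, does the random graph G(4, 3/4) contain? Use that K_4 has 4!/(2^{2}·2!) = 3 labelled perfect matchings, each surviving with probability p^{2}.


K_4 has 4!/(2^{2}·2!) = 3 labelled perfect matchings.
For each such perfect matching H, let X_H = 1 if all 2 edges of H are present in G. Then P[X_H = 1] = p^{2} = (3/4)^{2} = 9/16.
By linearity of expectation: E[X] = Σ_H E[X_H] = 3 · p^{2} = 3 · 9/16 = 27/16.
Numerically: E[X] ≈ 1.688.

E[X] = 3 · (3/4)^{2} = 27/16 ≈ 1.688.


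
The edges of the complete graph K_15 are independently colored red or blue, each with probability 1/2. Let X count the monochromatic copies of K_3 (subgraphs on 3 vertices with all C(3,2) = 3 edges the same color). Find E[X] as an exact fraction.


Let X = Σ_S X_S over the C(15, 3) = 455 subsets S of size 3, where X_S = 1 if the K_3 on S is monochromatic.
For a fixed S, the K_3 on S has C(3, 2) = 3 edges. P[all 3 edges red] = (1/2)^3, and likewise for blue, so P[monochromatic] = 2·(1/2)^3 = 2^{1 − 3} = 1/4.
By linearity of expectation: E[X] = C(15, 3) · 2^{1 − 3} = 455 · 1/4 = 455/4.
Numerically: E[X] ≈ 113.75000.

E[X] = C(15,3)·2^(1−C(3,2)) = 455/4 ≈ 113.75000.


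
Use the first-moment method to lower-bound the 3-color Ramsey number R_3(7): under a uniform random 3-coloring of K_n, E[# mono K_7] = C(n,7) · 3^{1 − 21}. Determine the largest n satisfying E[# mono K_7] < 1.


We need C(n, 7) · 3^{1 − 21} < 1, i.e. C(n, 7) < 3^{21 − 1} = 3486784401.
Check values of n near the boundary:
  n = 79: C(79, 7) = 2898753715; 2898753715 < 3486784401? YES
  n = 80: C(80, 7) = 3176716400; 3176716400 < 3486784401? YES
  n = 81: C(81, 7) = 3477216600; 3477216600 < 3486784401? YES
  n = 82: C(82, 7) = 3801756816; 3801756816 < 3486784401? NO
The largest n with C(n, 7) < 3486784401 is n = 81 (where E[X] = 42928600/43046721 ≈ 0.99726). Hence R_3(7) > 81, i.e. R_3(7) ≥ 82.

Largest n = 81; hence R_3(7) > 81.


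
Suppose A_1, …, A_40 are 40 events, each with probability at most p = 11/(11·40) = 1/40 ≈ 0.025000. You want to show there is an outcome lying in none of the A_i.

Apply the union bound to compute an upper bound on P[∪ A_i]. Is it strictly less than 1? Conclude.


Union bound: P[∪_{i=1}^{40} A_i] ≤ Σ_i P[A_i] ≤ 40·p = 40·(1/40) = 1.
Numerically: 1 ≈ 1.000000.
Is 1 < 1? NO.
Since the bound 1 is ≥ 1, the union bound is uninformative here; it does NOT by itself certify existence.

40·p = 1 ≈ 1.000000; existence NOT certified by the union bound.


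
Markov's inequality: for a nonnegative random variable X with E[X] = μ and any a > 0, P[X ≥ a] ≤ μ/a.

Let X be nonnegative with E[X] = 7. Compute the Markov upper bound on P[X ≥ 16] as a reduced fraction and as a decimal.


μ = E[X] = 7, a = 16.
Markov: P[X ≥ 16] ≤ μ/a = (7)/16 = 7/16.
Numerically: ≈ 0.4375.
(Since a = 16 > μ = 7.0000, the bound 7/16 is < 1 and informative.)

P[X ≥ 16] ≤ 7/16 ≈ 0.4375.


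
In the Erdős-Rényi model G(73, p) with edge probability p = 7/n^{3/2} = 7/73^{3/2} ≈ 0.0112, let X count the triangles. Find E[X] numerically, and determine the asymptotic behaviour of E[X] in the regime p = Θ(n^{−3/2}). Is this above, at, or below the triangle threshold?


Number of potential triangles: C(73, 3) = 62196.
Each occurs with probability p³ ≈ (0.0112)³ ≈ 1.41365e-06.
By linearity: E[X] = C(73, 3)·p³ ≈ 62196 · 1.41365e-06 ≈ 0.088.
Since α = 3/2 > 1, p = c/n^{3/2} = o(1/n) is below the triangle threshold p ~ 1/n. Asymptotically E[X] ~ (c³/6)·n^{3(1−α)} = (7³/6)·n^{-1.5} → 0, so by Markov's inequality G has no triangles w.h.p.

E[X] ≈ 0.088; in regime p = Θ(1/n^{3/2}) E[X] tends to 0 (below the triangle threshold p ~ 1/n).


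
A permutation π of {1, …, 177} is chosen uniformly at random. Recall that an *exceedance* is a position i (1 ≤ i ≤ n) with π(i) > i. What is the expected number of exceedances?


Write X = Σ_{i=1}^{177} X_i, where X_i = 1_{π(i) > i}.
For each fixed i, π(i) is uniform over {1, …, 177} (marginal of a uniform permutation), so P[π(i) > i] = (n − i)/n. Summing: Σ_{i=1}^{177} (n − i)/n = (0 + 1 + … + 176)/177 = 177(177 − 1)/(2·177) = (177 − 1)/2.
Hence E[X] = Σ_{i=1}^{177} (177 − i)/177 = 88 ≈ 88.00000.

E[X] = 88 = 88.00000.


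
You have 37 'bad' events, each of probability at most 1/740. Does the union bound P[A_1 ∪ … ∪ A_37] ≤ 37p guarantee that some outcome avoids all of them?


Union bound: P[∪_{i=1}^{37} A_i] ≤ Σ_i P[A_i] ≤ 37·p = 37·(1/740) = 1/20.
Numerically: 1/20 ≈ 0.0500000.
Is 1/20 < 1? YES.
Since P[∪ A_i] ≤ 1/20 < 1, the complement has P[∩ A_i^c] ≥ 1 − 1/20 = 19/20 > 0, so some outcome avoids every A_i.

37·p = 1/20 ≈ 0.0500000; existence CERTIFIED by the union bound.


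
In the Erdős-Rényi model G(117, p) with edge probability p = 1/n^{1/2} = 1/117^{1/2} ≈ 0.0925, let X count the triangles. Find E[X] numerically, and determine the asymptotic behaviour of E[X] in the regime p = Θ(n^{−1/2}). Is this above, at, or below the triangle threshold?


Number of potential triangles: C(117, 3) = 260130.
Each occurs with probability p³ ≈ (0.0925)³ ≈ 7.90171e-04.
By linearity: E[X] = C(117, 3)·p³ ≈ 260130 · 7.90171e-04 ≈ 205.547.
Since α = 1/2 < 1, p = c/n^{1/2} ≫ 1/n is above the triangle threshold p ~ 1/n. Asymptotically E[X] ~ (c³/6)·n^{3(1−α)} = (1³/6)·n^{1.5} → ∞; triangles are abundant w.h.p.

E[X] ≈ 205.547; in regime p = Θ(1/n^{1/2}) E[X] diverges (above the triangle threshold p ~ 1/n).


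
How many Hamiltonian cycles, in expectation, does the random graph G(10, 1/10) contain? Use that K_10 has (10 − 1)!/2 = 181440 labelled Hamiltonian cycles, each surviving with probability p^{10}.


K_10 has (10 − 1)!/2 = 181440 labelled Hamiltonian cycles.
For each such Hamiltonian cycle H, let X_H = 1 if all 10 edges of H are present in G. Then P[X_H = 1] = p^{10} = (1/10)^{10} = 1/10000000000.
By linearity of expectation: E[X] = Σ_H E[X_H] = 181440 · p^{10} = 181440 · 1/10000000000 = 567/31250000.
Numerically: E[X] ≈ 1.8144e-05.

E[X] = 181440 · (1/10)^{10} = 567/31250000 ≈ 1.8144e-05.


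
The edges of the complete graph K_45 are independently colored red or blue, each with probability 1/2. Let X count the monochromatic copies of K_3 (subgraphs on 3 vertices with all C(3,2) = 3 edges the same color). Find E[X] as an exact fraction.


Let X = Σ_S X_S over the C(45, 3) = 14190 subsets S of size 3, where X_S = 1 if the K_3 on S is monochromatic.
For a fixed S, the K_3 on S has C(3, 2) = 3 edges. P[all 3 edges red] = (1/2)^3, and likewise for blue, so P[monochromatic] = 2·(1/2)^3 = 2^{1 − 3} = 1/4.
By linearity of expectation: E[X] = C(45, 3) · 2^{1 − 3} = 14190 · 1/4 = 7095/2.
Numerically: E[X] ≈ 3547.5000.

E[X] = C(45,3)·2^(1−C(3,2)) = 7095/2 ≈ 3547.5000.


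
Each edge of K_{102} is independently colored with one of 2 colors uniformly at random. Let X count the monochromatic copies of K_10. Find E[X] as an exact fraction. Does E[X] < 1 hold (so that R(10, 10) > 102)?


E[X] = C(102, 10) · 2^{1 − 45} = 21300860967540 · 2^{−44} = 21300860967540/17592186044416.
As a reduced fraction: E[X] = 5325215241885/4398046511104 ≈ 1.210814.
Is E[X] < 1? NO.
Since E[X] ≥ 1, the first-moment bound is inconclusive at n = 102; it does NOT by itself certify R(10, 10) > 102.

E[X] = 5325215241885/4398046511104 ≈ 1.210814; E[X] ≥ 1; first-moment method inconclusive here.


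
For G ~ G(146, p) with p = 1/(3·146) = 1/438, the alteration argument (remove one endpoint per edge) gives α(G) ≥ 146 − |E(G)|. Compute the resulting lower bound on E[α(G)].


E[|E(G)|] = C(146, 2)·p = 10585 · (1/438) = 145/6.
E[α(G)] ≥ n − E[|E(G)|] = 146 − 145/6 = 731/6.
Numerically: ≈ 121.83333.
(This is only a lower bound; the true E[α(G)] may be larger.)

E[α(G)] ≥ 731/6 ≈ 121.83333.


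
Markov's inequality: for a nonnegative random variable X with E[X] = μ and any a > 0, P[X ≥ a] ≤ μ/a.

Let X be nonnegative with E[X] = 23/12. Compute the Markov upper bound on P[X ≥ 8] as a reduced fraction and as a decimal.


μ = E[X] = 23/12, a = 8.
Markov: P[X ≥ 8] ≤ μ/a = (23/12)/8 = 23/96.
Numerically: ≈ 0.23958.
(Since a = 8 > μ = 1.91667, the bound 23/96 is < 1 and informative.)

P[X ≥ 8] ≤ 23/96 ≈ 0.23958.


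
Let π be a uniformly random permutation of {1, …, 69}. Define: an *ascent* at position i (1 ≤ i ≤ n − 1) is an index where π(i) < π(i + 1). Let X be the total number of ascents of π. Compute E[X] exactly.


Write X = Σ X_I over i = 1, …, 68, with X_I the indicator of one ascent.
There are 68 indicators.
For each fixed i, the pair (π(i), π(i+1)) is a uniformly random ordered pair of distinct values from {1, …, 69}; by symmetry P[π(i) < π(i+1)] = 1/2.
By linearity: E[X] = 68 · (1/2) = (69 − 1) · (1/2) = 34 ≈ 34.00000.

E[X] = 34 = 34.00000.


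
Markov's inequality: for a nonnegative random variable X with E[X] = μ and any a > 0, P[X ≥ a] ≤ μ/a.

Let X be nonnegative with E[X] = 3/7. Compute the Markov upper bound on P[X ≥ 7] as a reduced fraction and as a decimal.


μ = E[X] = 3/7, a = 7.
Markov: P[X ≥ 7] ≤ μ/a = (3/7)/7 = 3/49.
Numerically: ≈ 0.06122.
(Since a = 7 > μ = 0.42857, the bound 3/49 is < 1 and informative.)

P[X ≥ 7] ≤ 3/49 ≈ 0.06122.


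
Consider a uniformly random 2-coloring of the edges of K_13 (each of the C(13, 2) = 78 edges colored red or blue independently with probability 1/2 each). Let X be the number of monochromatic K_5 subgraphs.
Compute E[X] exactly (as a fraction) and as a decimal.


Let X = Σ_S X_S over the C(13, 5) = 1287 subsets S of size 5, where X_S = 1 if the K_5 on S is monochromatic.
For a fixed S, the K_5 on S has C(5, 2) = 10 edges. P[all 10 edges red] = (1/2)^10, and likewise for blue, so P[monochromatic] = 2·(1/2)^10 = 2^{1 − 10} = 1/512.
Summing: E[X] = C(13, 5) · 2^{1 − 10} = 1287 · 1/512 = 1287/512.
Numerically: E[X] ≈ 2.513672.

E[X] = C(13,5)·2^(1−C(5,2)) = 1287/512 ≈ 2.513672.


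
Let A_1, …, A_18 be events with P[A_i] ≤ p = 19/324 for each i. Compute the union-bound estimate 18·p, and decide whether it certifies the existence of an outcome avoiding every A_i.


Union bound: P[∪_{i=1}^{18} A_i] ≤ Σ_i P[A_i] ≤ 18·p = 18·(19/324) = 19/18.
Numerically: 19/18 ≈ 1.055556.
Is 19/18 < 1? NO.
Since the bound 19/18 is ≥ 1, the union bound is uninformative here; it does NOT by itself certify existence.

18·p = 19/18 ≈ 1.055556; existence NOT certified by the union bound.


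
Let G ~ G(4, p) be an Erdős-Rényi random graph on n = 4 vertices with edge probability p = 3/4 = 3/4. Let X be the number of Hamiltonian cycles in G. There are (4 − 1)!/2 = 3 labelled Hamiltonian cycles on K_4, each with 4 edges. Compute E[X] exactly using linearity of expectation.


K_4 has (4 − 1)!/2 = 3 labelled Hamiltonian cycles.
For each such Hamiltonian cycle H, let X_H = 1 if all 4 edges of H are present in G. Then P[X_H = 1] = p^{4} = (3/4)^{4} = 81/256.
By linearity: E[X] = Σ_H E[X_H] = 3 · p^{4} = 3 · 81/256 = 243/256.
Numerically: E[X] ≈ 0.94922.

E[X] = 3 · (3/4)^{4} = 243/256 ≈ 0.94922.


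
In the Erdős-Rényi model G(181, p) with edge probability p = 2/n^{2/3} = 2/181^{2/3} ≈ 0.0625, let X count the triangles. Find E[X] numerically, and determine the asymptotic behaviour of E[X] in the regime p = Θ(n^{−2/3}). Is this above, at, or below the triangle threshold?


Number of potential triangles: C(181, 3) = 971970.
Each occurs with probability p³ ≈ (0.0625)³ ≈ 2.44193e-04.
By linearity: E[X] = C(181, 3)·p³ ≈ 971970 · 2.44193e-04 ≈ 237.348.
Since α = 2/3 < 1, p = c/n^{2/3} ≫ 1/n is above the triangle threshold p ~ 1/n. Asymptotically E[X] ~ (c³/6)·n^{3(1−α)} = (2³/6)·n^{1} → ∞; triangles are abundant w.h.p.

E[X] ≈ 237.348; in regime p = Θ(1/n^{2/3}) E[X] diverges (above the triangle threshold p ~ 1/n).


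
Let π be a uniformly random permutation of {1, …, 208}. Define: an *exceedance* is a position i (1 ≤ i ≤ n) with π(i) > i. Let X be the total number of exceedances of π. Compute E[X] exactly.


Write X = Σ_{i=1}^{208} X_i, where X_i = 1_{π(i) > i}.
For each fixed i, π(i) is uniform over {1, …, 208} (marginal of a uniform permutation), so P[π(i) > i] = (n − i)/n. Summing: Σ_{i=1}^{208} (n − i)/n = (0 + 1 + … + 207)/208 = 208(208 − 1)/(2·208) = (208 − 1)/2.
Hence E[X] = Σ_{i=1}^{208} (208 − i)/208 = 207/2 ≈ 103.500000.

E[X] = 207/2 = 103.500000.


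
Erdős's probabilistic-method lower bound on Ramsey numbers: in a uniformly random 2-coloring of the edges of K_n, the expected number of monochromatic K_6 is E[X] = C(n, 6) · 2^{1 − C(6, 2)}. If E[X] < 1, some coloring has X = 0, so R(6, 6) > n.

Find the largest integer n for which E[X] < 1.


We need C(n, 6) · 2^{1 − 15} < 1, i.e. C(n, 6) < 2^{15 − 1} = 16384.
Check values of n near the boundary:
  n = 12: C(12, 6) = 924; 924 < 16384? YES
  n = 13: C(13, 6) = 1716; 1716 < 16384? YES
  n = 14: C(14, 6) = 3003; 3003 < 16384? YES
  n = 15: C(15, 6) = 5005; 5005 < 16384? YES
  n = 16: C(16, 6) = 8008; 8008 < 16384? YES
  n = 17: C(17, 6) = 12376; 12376 < 16384? YES
  n = 18: C(18, 6) = 18564; 18564 < 16384? NO
The largest n with C(n, 6) < 16384 is n = 17 (where E[X] = 1547/2048 ≈ 0.75537). Hence R(6, 6) > 17, i.e. R(6, 6) ≥ 18.

Largest n = 17; hence R(6, 6) > 17.


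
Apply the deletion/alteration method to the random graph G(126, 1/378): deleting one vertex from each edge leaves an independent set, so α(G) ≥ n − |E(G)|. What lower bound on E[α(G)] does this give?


E[|E(G)|] = C(126, 2)·p = 7875 · (1/378) = 125/6.
E[α(G)] ≥ n − E[|E(G)|] = 126 − 125/6 = 631/6.
Numerically: ≈ 105.166667.
(This is only a lower bound; the true E[α(G)] may be larger.)

E[α(G)] ≥ 631/6 ≈ 105.166667.


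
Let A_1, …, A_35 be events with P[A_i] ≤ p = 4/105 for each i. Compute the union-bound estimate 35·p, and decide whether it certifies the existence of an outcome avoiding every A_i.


Union bound: P[∪_{i=1}^{35} A_i] ≤ Σ_i P[A_i] ≤ 35·p = 35·(4/105) = 4/3.
Numerically: 4/3 ≈ 1.33333.
Is 4/3 < 1? NO.
Since the bound 4/3 is ≥ 1, the union bound is uninformative here; it does NOT by itself certify existence.

35·p = 4/3 ≈ 1.33333; existence NOT certified by the union bound.


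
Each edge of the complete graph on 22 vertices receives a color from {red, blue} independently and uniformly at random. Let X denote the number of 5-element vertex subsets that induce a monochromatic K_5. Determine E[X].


Let X = Σ_S X_S over the C(22, 5) = 26334 subsets S of size 5, where X_S = 1 if the K_5 on S is monochromatic.
For a fixed S, the K_5 on S has C(5, 2) = 10 edges. P[all 10 edges red] = (1/2)^10, and likewise for blue, so P[monochromatic] = 2·(1/2)^10 = 2^{1 − 10} = 1/512.
Summing: E[X] = C(22, 5) · 2^{1 − 10} = 26334 · 1/512 = 13167/256.
Numerically: E[X] ≈ 51.433594.

E[X] = C(22,5)·2^(1−C(5,2)) = 13167/256 ≈ 51.433594.


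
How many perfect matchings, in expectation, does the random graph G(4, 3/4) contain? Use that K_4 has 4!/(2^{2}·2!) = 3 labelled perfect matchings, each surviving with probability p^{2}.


K_4 has 4!/(2^{2}·2!) = 3 labelled perfect matchings.
For each such perfect matching H, let X_H = 1 if all 2 edges of H are present in G. Then P[X_H = 1] = p^{2} = (3/4)^{2} = 9/16.
Summing the indicators: E[X] = Σ_H E[X_H] = 3 · p^{2} = 3 · 9/16 = 27/16.
Numerically: E[X] ≈ 1.69.

E[X] = 3 · (3/4)^{2} = 27/16 ≈ 1.69.


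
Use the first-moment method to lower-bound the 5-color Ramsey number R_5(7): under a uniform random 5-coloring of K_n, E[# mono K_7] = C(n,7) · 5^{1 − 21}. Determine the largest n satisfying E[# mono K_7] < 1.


We need C(n, 7) · 5^{1 − 21} < 1, i.e. C(n, 7) < 5^{21 − 1} = 95367431640625.
Check values of n near the boundary:
  n = 337: C(337, 7) = 91989916924632; 91989916924632 < 95367431640625? YES
  n = 338: C(338, 7) = 93935323022736; 93935323022736 < 95367431640625? YES
  n = 339: C(339, 7) = 95915887062372; 95915887062372 < 95367431640625? NO
The largest n with C(n, 7) < 95367431640625 is n = 338 (where E[X] = 93935323022736/95367431640625 ≈ 0.98498). Hence R_5(7) > 338, i.e. R_5(7) ≥ 339.

Largest n = 338; hence R_5(7) > 338.


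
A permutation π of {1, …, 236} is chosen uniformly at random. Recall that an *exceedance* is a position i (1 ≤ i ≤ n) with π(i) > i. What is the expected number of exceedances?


Write X = Σ_{i=1}^{236} X_i, where X_i = 1_{π(i) > i}.
For each fixed i, π(i) is uniform over {1, …, 236} (marginal of a uniform permutation), so P[π(i) > i] = (n − i)/n. Summing: Σ_{i=1}^{236} (n − i)/n = (0 + 1 + … + 235)/236 = 236(236 − 1)/(2·236) = (236 − 1)/2.
Hence E[X] = Σ_{i=1}^{236} (236 − i)/236 = 235/2 ≈ 117.50000.

E[X] = 235/2 = 117.50000.


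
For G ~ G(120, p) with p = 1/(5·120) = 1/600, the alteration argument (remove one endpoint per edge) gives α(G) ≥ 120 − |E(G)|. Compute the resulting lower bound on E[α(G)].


E[|E(G)|] = C(120, 2)·p = 7140 · (1/600) = 119/10.
E[α(G)] ≥ n − E[|E(G)|] = 120 − 119/10 = 1081/10.
Numerically: ≈ 108.100.
(This is only a lower bound; the true E[α(G)] may be larger.)

E[α(G)] ≥ 1081/10 ≈ 108.100.


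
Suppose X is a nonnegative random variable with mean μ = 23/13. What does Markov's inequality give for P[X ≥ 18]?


μ = E[X] = 23/13, a = 18.
Markov: P[X ≥ 18] ≤ μ/a = (23/13)/18 = 23/234.
Numerically: ≈ 0.098.
(Since a = 18 > μ = 1.769, the bound 23/234 is < 1 and informative.)

P[X ≥ 18] ≤ 23/234 ≈ 0.098.


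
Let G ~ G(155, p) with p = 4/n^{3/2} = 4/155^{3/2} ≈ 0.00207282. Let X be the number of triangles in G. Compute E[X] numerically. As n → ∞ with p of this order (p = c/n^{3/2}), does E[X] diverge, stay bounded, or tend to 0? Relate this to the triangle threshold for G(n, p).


Number of potential triangles: C(155, 3) = 608685.
Each occurs with probability p³ ≈ (0.00207282)³ ≈ 8.90609518e-09.
By linearity: E[X] = C(155, 3)·p³ ≈ 608685 · 8.90609518e-09 ≈ 0.005421.
Since α = 3/2 > 1, p = c/n^{3/2} = o(1/n) is below the triangle threshold p ~ 1/n. Asymptotically E[X] ~ (c³/6)·n^{3(1−α)} = (4³/6)·n^{-1.5} → 0, so by Markov's inequality G has no triangles w.h.p.

E[X] ≈ 0.005421; in regime p = Θ(1/n^{3/2}) E[X] tends to 0 (below the triangle threshold p ~ 1/n).


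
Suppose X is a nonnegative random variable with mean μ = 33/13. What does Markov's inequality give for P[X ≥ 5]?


μ = E[X] = 33/13, a = 5.
Markov: P[X ≥ 5] ≤ μ/a = (33/13)/5 = 33/65.
Numerically: ≈ 0.507692.
(Since a = 5 > μ = 2.538462, the bound 33/65 is < 1 and informative.)

P[X ≥ 5] ≤ 33/65 ≈ 0.507692.


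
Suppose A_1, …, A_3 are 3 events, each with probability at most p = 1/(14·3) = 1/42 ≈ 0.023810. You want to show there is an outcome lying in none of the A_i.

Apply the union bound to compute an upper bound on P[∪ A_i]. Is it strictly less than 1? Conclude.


Union bound: P[∪_{i=1}^{3} A_i] ≤ Σ_i P[A_i] ≤ 3·p = 3·(1/42) = 1/14.
Numerically: 1/14 ≈ 0.071429.
Is 1/14 < 1? YES.
Since P[∪ A_i] ≤ 1/14 < 1, the complement has P[∩ A_i^c] ≥ 1 − 1/14 = 13/14 > 0, so some outcome avoids every A_i.

3·p = 1/14 ≈ 0.071429; existence CERTIFIED by the union bound.


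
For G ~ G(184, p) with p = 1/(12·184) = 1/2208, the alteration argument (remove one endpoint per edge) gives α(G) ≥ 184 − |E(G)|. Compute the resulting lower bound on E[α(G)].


E[|E(G)|] = C(184, 2)·p = 16836 · (1/2208) = 61/8.
E[α(G)] ≥ n − E[|E(G)|] = 184 − 61/8 = 1411/8.
Numerically: ≈ 176.3750.
(This is only a lower bound; the true E[α(G)] may be larger.)

E[α(G)] ≥ 1411/8 ≈ 176.3750.


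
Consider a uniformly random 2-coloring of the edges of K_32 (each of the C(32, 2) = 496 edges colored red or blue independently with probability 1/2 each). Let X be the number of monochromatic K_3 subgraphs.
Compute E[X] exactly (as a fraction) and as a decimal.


Let X = Σ_S X_S over the C(32, 3) = 4960 subsets S of size 3, where X_S = 1 if the K_3 on S is monochromatic.
For a fixed S, the K_3 on S has C(3, 2) = 3 edges. P[all 3 edges red] = (1/2)^3, and likewise for blue, so P[monochromatic] = 2·(1/2)^3 = 2^{1 − 3} = 1/4.
By linearity: E[X] = C(32, 3) · 2^{1 − 3} = 4960 · 1/4 = 1240.
Numerically: E[X] ≈ 1240.000000.

E[X] = C(32,3)·2^(1−C(3,2)) = 1240 ≈ 1240.000000.


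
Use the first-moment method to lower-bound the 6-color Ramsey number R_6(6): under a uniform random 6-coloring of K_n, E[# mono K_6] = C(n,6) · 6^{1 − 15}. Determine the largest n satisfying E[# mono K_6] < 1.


We need C(n, 6) · 6^{1 − 15} < 1, i.e. C(n, 6) < 6^{15 − 1} = 78364164096.
Check values of n near the boundary:
  n = 195: C(195, 6) = 70656049360; 70656049360 < 78364164096? YES
  n = 196: C(196, 6) = 72887293024; 72887293024 < 78364164096? YES
  n = 197: C(197, 6) = 75176946208; 75176946208 < 78364164096? YES
  n = 198: C(198, 6) = 77526225777; 77526225777 < 78364164096? YES
  n = 199: C(199, 6) = 79936367511; 79936367511 < 78364164096? NO
The largest n with C(n, 6) < 78364164096 is n = 198 (where E[X] = 25842075259/26121388032 ≈ 0.9893071). Hence R_6(6) > 198, i.e. R_6(6) ≥ 199.

Largest n = 198; hence R_6(6) > 198.


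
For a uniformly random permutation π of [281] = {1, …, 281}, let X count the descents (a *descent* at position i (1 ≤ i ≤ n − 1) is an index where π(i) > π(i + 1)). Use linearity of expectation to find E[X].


Write X = Σ X_I over i = 1, …, 280, with X_I the indicator of one descent.
There are 280 indicators.
For each fixed i, the pair (π(i), π(i+1)) is a uniformly random ordered pair of distinct values from {1, …, 281}; by symmetry P[π(i) > π(i+1)] = 1/2.
By linearity: E[X] = 280 · (1/2) = (281 − 1) · (1/2) = 140 ≈ 140.0000.

E[X] = 140 = 140.0000.


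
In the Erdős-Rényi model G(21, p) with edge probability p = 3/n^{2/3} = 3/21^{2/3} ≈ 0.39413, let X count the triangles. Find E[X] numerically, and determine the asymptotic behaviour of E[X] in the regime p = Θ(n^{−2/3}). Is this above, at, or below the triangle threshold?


Number of potential triangles: C(21, 3) = 1330.
Each occurs with probability p³ ≈ (0.39413)³ ≈ 6.1224490e-02.
By linearity: E[X] = C(21, 3)·p³ ≈ 1330 · 6.1224490e-02 ≈ 81.42857.
Since α = 2/3 < 1, p = c/n^{2/3} ≫ 1/n is above the triangle threshold p ~ 1/n. Asymptotically E[X] ~ (c³/6)·n^{3(1−α)} = (3³/6)·n^{1} → ∞; triangles are abundant w.h.p.

E[X] ≈ 81.42857; in regime p = Θ(1/n^{2/3}) E[X] diverges (above the triangle threshold p ~ 1/n).


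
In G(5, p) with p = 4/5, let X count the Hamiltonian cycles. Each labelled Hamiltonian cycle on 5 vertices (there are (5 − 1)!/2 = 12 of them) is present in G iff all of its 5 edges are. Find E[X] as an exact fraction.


K_5 has (5 − 1)!/2 = 12 labelled Hamiltonian cycles.
For each such Hamiltonian cycle H, let X_H = 1 if all 5 edges of H are present in G. Then P[X_H = 1] = p^{5} = (4/5)^{5} = 1024/3125.
Summing the indicators: E[X] = Σ_H E[X_H] = 12 · p^{5} = 12 · 1024/3125 = 12288/3125.
Numerically: E[X] ≈ 3.93216.

E[X] = 12 · (4/5)^{5} = 12288/3125 ≈ 3.93216.


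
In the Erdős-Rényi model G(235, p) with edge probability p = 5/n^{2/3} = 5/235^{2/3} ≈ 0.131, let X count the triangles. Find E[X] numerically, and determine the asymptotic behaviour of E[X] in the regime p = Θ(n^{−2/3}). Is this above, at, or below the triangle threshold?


Number of potential triangles: C(235, 3) = 2135445.
Each occurs with probability p³ ≈ (0.131)³ ≈ 2.26347e-03.
By linearity: E[X] = C(235, 3)·p³ ≈ 2135445 · 2.26347e-03 ≈ 4833.511.
Since α = 2/3 < 1, p = c/n^{2/3} ≫ 1/n is above the triangle threshold p ~ 1/n. Asymptotically E[X] ~ (c³/6)·n^{3(1−α)} = (5³/6)·n^{1} → ∞; triangles are abundant w.h.p.

E[X] ≈ 4833.511; in regime p = Θ(1/n^{2/3}) E[X] diverges (above the triangle threshold p ~ 1/n).


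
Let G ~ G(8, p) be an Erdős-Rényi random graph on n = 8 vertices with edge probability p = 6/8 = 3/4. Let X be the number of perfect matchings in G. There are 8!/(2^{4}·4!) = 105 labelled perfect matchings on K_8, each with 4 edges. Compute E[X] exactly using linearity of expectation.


K_8 has 8!/(2^{4}·4!) = 105 labelled perfect matchings.
For each such perfect matching H, let X_H = 1 if all 4 edges of H are present in G. Then P[X_H = 1] = p^{4} = (3/4)^{4} = 81/256.
By linearity: E[X] = Σ_H E[X_H] = 105 · p^{4} = 105 · 81/256 = 8505/256.
Numerically: E[X] ≈ 33.2.

E[X] = 105 · (3/4)^{4} = 8505/256 ≈ 33.2.


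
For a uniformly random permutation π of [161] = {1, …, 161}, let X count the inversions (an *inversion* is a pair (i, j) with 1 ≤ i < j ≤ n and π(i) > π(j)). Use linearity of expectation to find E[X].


Write X = Σ X_I over the C(161, 2) = 12880 pairs i < j, with X_I the indicator of one inversion.
There are 12880 indicators.
For each fixed pair i < j, the values π(i) and π(j) are two distinct elements of {1, …, 161} in uniformly random order; by symmetry P[π(i) > π(j)] = 1/2.
By linearity: E[X] = 12880 · (1/2) = C(161, 2) · (1/2) = 12880/2 = 6440 ≈ 6440.00000.

E[X] = 6440 = 6440.00000.


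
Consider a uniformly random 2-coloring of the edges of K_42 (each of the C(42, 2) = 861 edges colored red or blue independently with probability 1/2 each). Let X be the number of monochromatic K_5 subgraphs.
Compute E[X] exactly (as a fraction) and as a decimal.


Let X = Σ_S X_S over the C(42, 5) = 850668 subsets S of size 5, where X_S = 1 if the K_5 on S is monochromatic.
For a fixed S, the K_5 on S has C(5, 2) = 10 edges. P[all 10 edges red] = (1/2)^10, and likewise for blue, so P[monochromatic] = 2·(1/2)^10 = 2^{1 − 10} = 1/512.
Summing: E[X] = C(42, 5) · 2^{1 − 10} = 850668 · 1/512 = 212667/128.
Numerically: E[X] ≈ 1661.46094.

E[X] = C(42,5)·2^(1−C(5,2)) = 212667/128 ≈ 1661.46094.


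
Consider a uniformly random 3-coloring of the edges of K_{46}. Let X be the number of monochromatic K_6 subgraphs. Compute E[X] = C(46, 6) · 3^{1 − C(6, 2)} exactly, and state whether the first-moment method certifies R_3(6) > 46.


E[X] = C(46, 6) · 3^{1 − 15} = 9366819 · 3^{−14} = 9366819/4782969.
As a reduced fraction: E[X] = 3122273/1594323 ≈ 1.95837.
Is E[X] < 1? NO.
Since E[X] ≥ 1, the first-moment bound is inconclusive at n = 46; it does NOT by itself certify R_3(6) > 46.

E[X] = 3122273/1594323 ≈ 1.95837; E[X] ≥ 1; first-moment method inconclusive here.


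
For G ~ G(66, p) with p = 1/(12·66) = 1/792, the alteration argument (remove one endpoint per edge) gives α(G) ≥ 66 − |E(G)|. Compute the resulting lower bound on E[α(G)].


E[|E(G)|] = C(66, 2)·p = 2145 · (1/792) = 65/24.
E[α(G)] ≥ n − E[|E(G)|] = 66 − 65/24 = 1519/24.
Numerically: ≈ 63.291667.
(This is only a lower bound; the true E[α(G)] may be larger.)

E[α(G)] ≥ 1519/24 ≈ 63.291667.


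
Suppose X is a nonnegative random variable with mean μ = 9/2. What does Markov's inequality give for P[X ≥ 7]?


μ = E[X] = 9/2, a = 7.
Markov: P[X ≥ 7] ≤ μ/a = (9/2)/7 = 9/14.
Numerically: ≈ 0.642857.
(Since a = 7 > μ = 4.500000, the bound 9/14 is < 1 and informative.)

P[X ≥ 7] ≤ 9/14 ≈ 0.642857.


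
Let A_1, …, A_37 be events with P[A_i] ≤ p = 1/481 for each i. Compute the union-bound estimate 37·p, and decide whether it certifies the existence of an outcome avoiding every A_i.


Union bound: P[∪_{i=1}^{37} A_i] ≤ Σ_i P[A_i] ≤ 37·p = 37·(1/481) = 1/13.
Numerically: 1/13 ≈ 0.07692.
Is 1/13 < 1? YES.
Since P[∪ A_i] ≤ 1/13 < 1, the complement has P[∩ A_i^c] ≥ 1 − 1/13 = 12/13 > 0, so some outcome avoids every A_i.

37·p = 1/13 ≈ 0.07692; existence CERTIFIED by the union bound.


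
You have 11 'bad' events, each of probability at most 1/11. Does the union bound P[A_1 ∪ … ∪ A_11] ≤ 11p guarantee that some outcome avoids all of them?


Union bound: P[∪_{i=1}^{11} A_i] ≤ Σ_i P[A_i] ≤ 11·p = 11·(1/11) = 1.
Numerically: 1 ≈ 1.0000.
Is 1 < 1? NO.
Since the bound 1 is ≥ 1, the union bound is uninformative here; it does NOT by itself certify existence.

11·p = 1 ≈ 1.0000; existence NOT certified by the union bound.


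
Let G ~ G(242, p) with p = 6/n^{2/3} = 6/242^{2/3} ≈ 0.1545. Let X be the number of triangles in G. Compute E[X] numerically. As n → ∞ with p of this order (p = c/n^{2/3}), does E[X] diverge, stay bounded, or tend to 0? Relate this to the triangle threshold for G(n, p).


Number of potential triangles: C(242, 3) = 2332880.
Each occurs with probability p³ ≈ (0.1545)³ ≈ 3.688273e-03.
By linearity: E[X] = C(242, 3)·p³ ≈ 2332880 · 3.688273e-03 ≈ 8604.2975.
Since α = 2/3 < 1, p = c/n^{2/3} ≫ 1/n is above the triangle threshold p ~ 1/n. Asymptotically E[X] ~ (c³/6)·n^{3(1−α)} = (6³/6)·n^{1} → ∞; triangles are abundant w.h.p.

E[X] ≈ 8604.2975; in regime p = Θ(1/n^{2/3}) E[X] diverges (above the triangle threshold p ~ 1/n).


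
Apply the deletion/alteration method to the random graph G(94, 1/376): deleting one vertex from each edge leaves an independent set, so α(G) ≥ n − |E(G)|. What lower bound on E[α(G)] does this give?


E[|E(G)|] = C(94, 2)·p = 4371 · (1/376) = 93/8.
E[α(G)] ≥ n − E[|E(G)|] = 94 − 93/8 = 659/8.
Numerically: ≈ 82.375000.
(This is only a lower bound; the true E[α(G)] may be larger.)

E[α(G)] ≥ 659/8 ≈ 82.375000.


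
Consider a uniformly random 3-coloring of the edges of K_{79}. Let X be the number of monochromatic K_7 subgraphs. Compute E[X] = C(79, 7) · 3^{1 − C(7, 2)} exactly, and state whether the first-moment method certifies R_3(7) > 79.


E[X] = C(79, 7) · 3^{1 − 21} = 2898753715 · 3^{−20} = 2898753715/3486784401.
As a reduced fraction: E[X] = 2898753715/3486784401 ≈ 0.8313544.
Is E[X] < 1? YES.
Since E[X] < 1, there exists a 3-coloring of K_{79} with no monochromatic K_7; hence R_3(7) > 79.

E[X] = 2898753715/3486784401 ≈ 0.8313544; E[X] < 1, so R_3(7) > 79.


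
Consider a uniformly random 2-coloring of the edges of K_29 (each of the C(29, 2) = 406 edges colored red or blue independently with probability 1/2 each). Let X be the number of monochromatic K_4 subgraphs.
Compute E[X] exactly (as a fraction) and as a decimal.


Let X = Σ_S X_S over the C(29, 4) = 23751 subsets S of size 4, where X_S = 1 if the K_4 on S is monochromatic.
For a fixed S, the K_4 on S has C(4, 2) = 6 edges. P[all 6 edges red] = (1/2)^6, and likewise for blue, so P[monochromatic] = 2·(1/2)^6 = 2^{1 − 6} = 1/32.
Summing: E[X] = C(29, 4) · 2^{1 − 6} = 23751 · 1/32 = 23751/32.
Numerically: E[X] ≈ 742.219.

E[X] = C(29,4)·2^(1−C(4,2)) = 23751/32 ≈ 742.219.


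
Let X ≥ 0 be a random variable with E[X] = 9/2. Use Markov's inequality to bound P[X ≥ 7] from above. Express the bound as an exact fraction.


μ = E[X] = 9/2, a = 7.
Markov: P[X ≥ 7] ≤ μ/a = (9/2)/7 = 9/14.
Numerically: ≈ 0.642857.
(Since a = 7 > μ = 4.500000, the bound 9/14 is < 1 and informative.)

P[X ≥ 7] ≤ 9/14 ≈ 0.642857.


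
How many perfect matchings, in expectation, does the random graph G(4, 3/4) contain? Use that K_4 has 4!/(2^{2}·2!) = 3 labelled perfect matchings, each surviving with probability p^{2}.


K_4 has 4!/(2^{2}·2!) = 3 labelled perfect matchings.
For each such perfect matching H, let X_H = 1 if all 2 edges of H are present in G. Then P[X_H = 1] = p^{2} = (3/4)^{2} = 9/16.
Summing the indicators: E[X] = Σ_H E[X_H] = 3 · p^{2} = 3 · 9/16 = 27/16.
Numerically: E[X] ≈ 1.69.

E[X] = 3 · (3/4)^{2} = 27/16 ≈ 1.69.


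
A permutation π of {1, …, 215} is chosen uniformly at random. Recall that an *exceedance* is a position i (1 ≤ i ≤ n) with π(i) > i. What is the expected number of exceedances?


Write X = Σ_{i=1}^{215} X_i, where X_i = 1_{π(i) > i}.
For each fixed i, π(i) is uniform over {1, …, 215} (marginal of a uniform permutation), so P[π(i) > i] = (n − i)/n. Summing: Σ_{i=1}^{215} (n − i)/n = (0 + 1 + … + 214)/215 = 215(215 − 1)/(2·215) = (215 − 1)/2.
Hence E[X] = Σ_{i=1}^{215} (215 − i)/215 = 107 ≈ 107.0000.

E[X] = 107 = 107.0000.


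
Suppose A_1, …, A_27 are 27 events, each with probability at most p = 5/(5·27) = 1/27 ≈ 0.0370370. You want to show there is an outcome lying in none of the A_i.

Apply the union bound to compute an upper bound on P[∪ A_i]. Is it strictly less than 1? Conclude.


Union bound: P[∪_{i=1}^{27} A_i] ≤ Σ_i P[A_i] ≤ 27·p = 27·(1/27) = 1.
Numerically: 1 ≈ 1.0000000.
Is 1 < 1? NO.
Since the bound 1 is ≥ 1, the union bound is uninformative here; it does NOT by itself certify existence.

27·p = 1 ≈ 1.0000000; existence NOT certified by the union bound.


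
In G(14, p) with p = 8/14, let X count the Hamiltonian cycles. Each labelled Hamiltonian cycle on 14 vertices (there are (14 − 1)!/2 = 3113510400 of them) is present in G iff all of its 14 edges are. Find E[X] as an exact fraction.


K_14 has (14 − 1)!/2 = 3113510400 labelled Hamiltonian cycles.
For each such Hamiltonian cycle H, let X_H = 1 if all 14 edges of H are present in G. Then P[X_H = 1] = p^{14} = (4/7)^{14} = 268435456/678223072849.
By linearity: E[X] = Σ_H E[X_H] = 3113510400 · p^{14} = 3113510400 · 268435456/678223072849 = 119396654854963200/96889010407.
Numerically: E[X] ≈ 1.2323e+06.

E[X] = 3113510400 · (4/7)^{14} = 119396654854963200/96889010407 ≈ 1.2323e+06.


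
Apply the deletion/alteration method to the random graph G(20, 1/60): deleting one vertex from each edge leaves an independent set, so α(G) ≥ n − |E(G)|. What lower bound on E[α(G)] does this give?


E[|E(G)|] = C(20, 2)·p = 190 · (1/60) = 19/6.
E[α(G)] ≥ n − E[|E(G)|] = 20 − 19/6 = 101/6.
Numerically: ≈ 16.833333.
(This is only a lower bound; the true E[α(G)] may be larger.)

E[α(G)] ≥ 101/6 ≈ 16.833333.
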